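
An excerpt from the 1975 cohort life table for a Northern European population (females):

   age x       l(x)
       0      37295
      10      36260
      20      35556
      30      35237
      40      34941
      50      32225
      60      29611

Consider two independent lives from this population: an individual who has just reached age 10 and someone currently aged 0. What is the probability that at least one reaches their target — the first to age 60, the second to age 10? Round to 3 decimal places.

0.995

p₁ = l(60)/l(10) = 29611/36260 = 0.816630; p₂ = l(10)/l(0) = 36260/37295 = 0.972248.
P(at least one) = 1 − (1−p₁)(1−p₂) = 1 − 0.183370 × 0.027752 = 0.994911.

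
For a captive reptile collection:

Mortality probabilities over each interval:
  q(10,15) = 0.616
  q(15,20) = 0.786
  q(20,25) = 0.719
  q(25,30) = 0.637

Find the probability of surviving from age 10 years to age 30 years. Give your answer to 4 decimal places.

0.0084

The overall survival probability is (1 − 0.616) × (1 − 0.786) × (1 − 0.719) × (1 − 0.637).
= 0.384 × 0.214 × 0.281 × 0.363 = 0.008382.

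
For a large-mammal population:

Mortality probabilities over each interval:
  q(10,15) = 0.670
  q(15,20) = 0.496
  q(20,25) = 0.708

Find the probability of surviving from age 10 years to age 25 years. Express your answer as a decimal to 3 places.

0.049

The overall survival probability is (1 − 0.670) × (1 − 0.496) × (1 − 0.708).
= 0.330 × 0.504 × 0.292 = 0.048565.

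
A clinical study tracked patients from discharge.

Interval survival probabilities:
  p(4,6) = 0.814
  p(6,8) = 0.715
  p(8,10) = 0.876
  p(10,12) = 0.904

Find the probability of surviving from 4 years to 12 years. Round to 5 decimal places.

P(survive 4→12) = 0.814 × 0.715 × 0.876 × 0.904.
= 0.460896.

0.46090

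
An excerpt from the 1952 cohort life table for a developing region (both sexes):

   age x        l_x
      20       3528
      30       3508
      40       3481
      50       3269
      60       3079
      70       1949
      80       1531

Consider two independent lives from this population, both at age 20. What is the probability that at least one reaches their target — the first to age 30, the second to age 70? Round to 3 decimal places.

p₁ = l_30/l_20 = 3508/3528 = 0.994331; p₂ = l_70/l_20 = 1949/3528 = 0.552438.
P(at least one) = 1 − (1−p₁)(1−p₂) = 1 − 0.005669 × 0.447562 = 0.997463.

0.997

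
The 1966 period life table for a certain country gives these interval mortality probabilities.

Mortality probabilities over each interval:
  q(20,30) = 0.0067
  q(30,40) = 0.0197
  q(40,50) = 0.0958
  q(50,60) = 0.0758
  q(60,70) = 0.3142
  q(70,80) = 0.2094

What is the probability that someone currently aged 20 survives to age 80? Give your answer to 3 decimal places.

P(survive 20→80) = (1 − 0.0067) × (1 − 0.0197) × (1 − 0.0958) × (1 − 0.0758) × (1 − 0.3142) × (1 − 0.2094).
= 0.9933 × 0.9803 × 0.9042 × 0.9242 × 0.6858 × 0.7906 = 0.441189.

0.441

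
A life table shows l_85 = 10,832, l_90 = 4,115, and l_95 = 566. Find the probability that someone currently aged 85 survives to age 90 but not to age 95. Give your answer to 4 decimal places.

0.3276

This is the probability of reaching 90 but not 95, conditional on being alive at 85: (l_90 − l_95) / l_85.
= (4,115 − 566) / 10,832 = 3,549 / 10,832 = 0.327640.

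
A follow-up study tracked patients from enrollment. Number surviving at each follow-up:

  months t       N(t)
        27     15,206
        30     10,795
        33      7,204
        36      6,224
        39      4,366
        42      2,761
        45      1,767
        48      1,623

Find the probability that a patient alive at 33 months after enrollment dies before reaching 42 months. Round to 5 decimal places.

0.61674

P(die before 42 | alive at 33) = 1 − N(42)/N(33) = 1 − 2,761/7,204 = (4,443)/7,204 = 0.616741.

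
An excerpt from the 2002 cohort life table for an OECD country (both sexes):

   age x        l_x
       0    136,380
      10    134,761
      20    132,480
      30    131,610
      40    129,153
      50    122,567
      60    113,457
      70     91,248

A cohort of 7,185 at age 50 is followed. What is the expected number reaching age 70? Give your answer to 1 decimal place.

5349.0

The relevant probability is 91,248/122,567 = 0.744474.
Expected number = 7,185 × 0.744474 = 5349.0.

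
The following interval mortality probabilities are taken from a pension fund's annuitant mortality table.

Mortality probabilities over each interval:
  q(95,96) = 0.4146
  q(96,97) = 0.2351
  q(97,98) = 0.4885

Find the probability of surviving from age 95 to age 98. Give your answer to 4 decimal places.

0.2290

Chaining the interval survival probabilities: (1 − 0.4146) × (1 − 0.2351) × (1 − 0.4885).
= 0.5854 × 0.7649 × 0.5115 = 0.229036.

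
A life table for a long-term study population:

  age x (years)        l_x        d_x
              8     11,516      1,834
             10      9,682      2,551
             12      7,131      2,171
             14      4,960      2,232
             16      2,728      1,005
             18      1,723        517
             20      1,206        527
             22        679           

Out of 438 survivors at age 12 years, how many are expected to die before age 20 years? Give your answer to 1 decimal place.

The relevant probability is 1 − 1,206/7,131 = 0.830879.
Expected number = 438 × 0.830879 = 363.9.

363.9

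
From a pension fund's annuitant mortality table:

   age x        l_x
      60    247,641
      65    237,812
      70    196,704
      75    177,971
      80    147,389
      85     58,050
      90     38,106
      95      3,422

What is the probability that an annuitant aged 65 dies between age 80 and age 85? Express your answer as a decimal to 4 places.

This is the probability of reaching 80 but not 85, conditional on being alive at 65: (l_80 − l_85) / l_65.
= (147,389 − 58,050) / 237,812 = 89,339 / 237,812 = 0.375671.

0.3757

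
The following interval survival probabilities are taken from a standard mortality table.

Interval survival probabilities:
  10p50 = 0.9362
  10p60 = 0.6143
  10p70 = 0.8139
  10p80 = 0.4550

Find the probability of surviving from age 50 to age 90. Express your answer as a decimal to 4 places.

0.2130

Chaining the interval survival probabilities: 0.9362 × 0.6143 × 0.8139 × 0.4550.
= 0.212976.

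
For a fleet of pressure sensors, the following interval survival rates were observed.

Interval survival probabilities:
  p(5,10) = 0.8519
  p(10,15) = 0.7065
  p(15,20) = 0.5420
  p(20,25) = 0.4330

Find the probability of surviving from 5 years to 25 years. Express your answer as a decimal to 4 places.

P(survive 5→25) = 0.8519 × 0.7065 × 0.5420 × 0.4330.
= 0.141250.

0.1412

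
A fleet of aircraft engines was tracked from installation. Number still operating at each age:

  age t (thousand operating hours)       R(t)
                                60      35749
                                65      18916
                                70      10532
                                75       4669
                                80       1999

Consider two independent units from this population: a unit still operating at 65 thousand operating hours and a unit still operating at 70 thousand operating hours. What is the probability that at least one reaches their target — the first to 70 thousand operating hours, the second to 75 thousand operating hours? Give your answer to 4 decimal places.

0.7533

p₁ = R(70)/R(65) = 10532/18916 = 0.556777; p₂ = R(75)/R(70) = 4669/10532 = 0.443316.
P(at least one) = 1 − (1−p₁)(1−p₂) = 1 − 0.443223 × 0.556684 = 0.753265.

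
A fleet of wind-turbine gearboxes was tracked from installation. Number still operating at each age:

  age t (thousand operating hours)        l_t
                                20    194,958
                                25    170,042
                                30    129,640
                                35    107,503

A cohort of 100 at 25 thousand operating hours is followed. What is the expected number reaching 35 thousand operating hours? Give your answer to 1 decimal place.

The relevant probability is 107,503/170,042 = 0.632214.
Expected number = 100 × 0.632214 = 63.2.

63.2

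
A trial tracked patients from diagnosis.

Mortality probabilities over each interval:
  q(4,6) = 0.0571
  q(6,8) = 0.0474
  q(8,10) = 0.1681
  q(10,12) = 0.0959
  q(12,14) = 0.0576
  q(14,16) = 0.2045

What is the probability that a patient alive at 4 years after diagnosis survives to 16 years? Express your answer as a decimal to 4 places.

P(survive 4→16) = (1 − 0.0571) × (1 − 0.0474) × (1 − 0.1681) × (1 − 0.0959) × (1 − 0.0576) × (1 − 0.2045).
= 0.9429 × 0.9526 × 0.8319 × 0.9041 × 0.9424 × 0.7955 = 0.506453.

0.5065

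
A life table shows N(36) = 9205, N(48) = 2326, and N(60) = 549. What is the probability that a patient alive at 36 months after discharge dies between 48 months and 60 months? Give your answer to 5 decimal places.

This is the probability of reaching 48 but not 60, conditional on being alive at 36: (N(48) − N(60)) / N(36).
= (2326 − 549) / 9205 = 1777 / 9205 = 0.193047.

0.19305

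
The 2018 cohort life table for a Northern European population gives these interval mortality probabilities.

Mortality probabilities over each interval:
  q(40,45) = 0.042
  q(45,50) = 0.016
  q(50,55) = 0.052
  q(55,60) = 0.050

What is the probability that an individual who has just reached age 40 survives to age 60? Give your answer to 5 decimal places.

The overall survival probability is (1 − 0.042) × (1 − 0.016) × (1 − 0.052) × (1 − 0.050).
= 0.958 × 0.984 × 0.948 × 0.950 = 0.848970.

0.84897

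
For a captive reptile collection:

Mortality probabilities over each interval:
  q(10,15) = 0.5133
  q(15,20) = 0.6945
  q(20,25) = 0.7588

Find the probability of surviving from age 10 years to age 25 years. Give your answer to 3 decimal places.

The overall survival probability is (1 − 0.5133) × (1 − 0.6945) × (1 − 0.7588).
= 0.4867 × 0.3055 × 0.2412 = 0.035863.

0.036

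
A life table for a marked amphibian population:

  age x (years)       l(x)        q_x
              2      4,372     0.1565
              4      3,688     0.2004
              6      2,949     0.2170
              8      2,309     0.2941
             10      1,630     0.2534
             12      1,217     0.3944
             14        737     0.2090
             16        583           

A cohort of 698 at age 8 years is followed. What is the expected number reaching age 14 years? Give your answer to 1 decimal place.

The relevant probability is 737/2,309 = 0.319186.
Expected number = 698 × 0.319186 = 222.8.

222.8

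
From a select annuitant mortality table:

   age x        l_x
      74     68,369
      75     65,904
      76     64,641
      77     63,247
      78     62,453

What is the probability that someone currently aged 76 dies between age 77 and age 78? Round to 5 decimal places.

0.01228

We want 1|1q76 = (l_77 − l_78)/l_76.
This is the probability of reaching 77 but not 78, conditional on being alive at 76: (l_77 − l_78) / l_76.
= (63,247 − 62,453) / 64,641 = 794 / 64,641 = 0.012283.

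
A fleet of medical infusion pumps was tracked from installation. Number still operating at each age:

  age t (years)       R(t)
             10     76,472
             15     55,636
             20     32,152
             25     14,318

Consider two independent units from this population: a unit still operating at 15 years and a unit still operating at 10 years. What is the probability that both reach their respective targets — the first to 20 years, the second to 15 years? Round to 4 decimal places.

0.4204

p₁ = R(20)/R(15) = 32,152/55,636 = 0.577899; p₂ = R(15)/R(10) = 55,636/76,472 = 0.727534.
P(both) = p₁ × p₂ = 0.577899 × 0.727534 = 0.420441.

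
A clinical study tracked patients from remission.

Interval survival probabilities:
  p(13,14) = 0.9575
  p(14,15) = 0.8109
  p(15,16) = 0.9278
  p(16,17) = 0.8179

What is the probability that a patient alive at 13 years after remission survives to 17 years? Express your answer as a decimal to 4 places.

0.5892

P(survive 13→17) = 0.9575 × 0.8109 × 0.9278 × 0.8179.
= 0.589197.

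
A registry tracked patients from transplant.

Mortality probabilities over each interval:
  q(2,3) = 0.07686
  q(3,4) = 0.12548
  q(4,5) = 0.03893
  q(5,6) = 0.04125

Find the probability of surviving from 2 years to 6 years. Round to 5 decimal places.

0.74387

The overall survival probability is (1 − 0.07686) × (1 − 0.12548) × (1 − 0.03893) × (1 − 0.04125).
= 0.92314 × 0.87452 × 0.96107 × 0.95875 = 0.743871.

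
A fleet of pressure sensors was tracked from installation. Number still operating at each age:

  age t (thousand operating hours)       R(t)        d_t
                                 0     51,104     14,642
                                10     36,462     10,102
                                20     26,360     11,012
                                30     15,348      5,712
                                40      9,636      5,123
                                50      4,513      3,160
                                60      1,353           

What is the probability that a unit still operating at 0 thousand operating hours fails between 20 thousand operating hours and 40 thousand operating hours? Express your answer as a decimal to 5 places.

This is the probability of reaching 20 but not 40, conditional on being operational at 0: (R(20) − R(40)) / R(0).
= (26,360 − 9,636) / 51,104 = 16,724 / 51,104 = 0.327254.

0.32725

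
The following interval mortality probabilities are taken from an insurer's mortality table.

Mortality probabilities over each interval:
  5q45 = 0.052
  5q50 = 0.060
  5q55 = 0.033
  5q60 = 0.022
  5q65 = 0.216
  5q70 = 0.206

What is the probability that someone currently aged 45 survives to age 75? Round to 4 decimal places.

0.5246

30p45 = (1 − 0.052) × (1 − 0.060) × (1 − 0.033) × (1 − 0.022) × (1 − 0.216) × (1 − 0.206).
= 0.948 × 0.940 × 0.967 × 0.978 × 0.784 × 0.794 = 0.524612.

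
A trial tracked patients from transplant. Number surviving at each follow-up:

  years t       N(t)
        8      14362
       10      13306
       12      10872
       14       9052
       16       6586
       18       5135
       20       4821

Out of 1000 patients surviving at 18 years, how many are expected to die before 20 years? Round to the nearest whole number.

61

The relevant probability is 1 − 4821/5135 = 0.061149.
Expected number = 1000 × 0.061149 = 61.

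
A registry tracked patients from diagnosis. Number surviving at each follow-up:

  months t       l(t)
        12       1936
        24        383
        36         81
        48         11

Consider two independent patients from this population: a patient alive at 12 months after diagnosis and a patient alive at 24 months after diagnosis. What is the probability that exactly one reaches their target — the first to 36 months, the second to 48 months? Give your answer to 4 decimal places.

0.0682

p₁ = l(36)/l(12) = 81/1936 = 0.041839; p₂ = l(48)/l(24) = 11/383 = 0.028721.
P(exactly one) = p₁(1−p₂) + (1−p₁)p₂ = 0.040637 + 0.027519 = 0.068157.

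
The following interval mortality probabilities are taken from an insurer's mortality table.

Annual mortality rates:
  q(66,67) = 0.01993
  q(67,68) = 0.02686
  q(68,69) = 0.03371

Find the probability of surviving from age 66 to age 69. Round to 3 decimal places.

0.922

Chaining the interval survival probabilities: (1 − 0.01993) × (1 − 0.02686) × (1 − 0.03371).
= 0.98007 × 0.97314 × 0.96629 = 0.921595.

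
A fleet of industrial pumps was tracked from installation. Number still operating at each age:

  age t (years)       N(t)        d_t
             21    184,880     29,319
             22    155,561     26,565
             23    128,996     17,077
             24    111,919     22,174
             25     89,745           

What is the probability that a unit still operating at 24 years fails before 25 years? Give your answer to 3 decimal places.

0.198

P(fail before 25 | operational at 24) = 1 − N(25)/N(24) = 1 − 89,745/111,919 = (22,174)/111,919 = 0.198125.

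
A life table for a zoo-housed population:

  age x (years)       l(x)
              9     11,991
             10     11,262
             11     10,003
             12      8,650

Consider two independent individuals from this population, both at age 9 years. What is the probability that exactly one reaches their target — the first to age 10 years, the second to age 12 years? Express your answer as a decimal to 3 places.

p₁ = l(10)/l(9) = 11,262/11,991 = 0.939204; p₂ = l(12)/l(9) = 8,650/11,991 = 0.721374.
P(exactly one) = p₁(1−p₂) + (1−p₁)p₂ = 0.261687 + 0.043857 = 0.305543.

0.306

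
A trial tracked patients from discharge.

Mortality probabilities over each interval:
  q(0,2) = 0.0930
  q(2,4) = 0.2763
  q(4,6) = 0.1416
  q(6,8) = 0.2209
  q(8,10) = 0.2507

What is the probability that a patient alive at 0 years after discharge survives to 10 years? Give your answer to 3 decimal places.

Chaining the interval survival probabilities: (1 − 0.0930) × (1 − 0.2763) × (1 − 0.1416) × (1 − 0.2209) × (1 − 0.2507).
= 0.9070 × 0.7237 × 0.8584 × 0.7791 × 0.7493 = 0.328931.

0.329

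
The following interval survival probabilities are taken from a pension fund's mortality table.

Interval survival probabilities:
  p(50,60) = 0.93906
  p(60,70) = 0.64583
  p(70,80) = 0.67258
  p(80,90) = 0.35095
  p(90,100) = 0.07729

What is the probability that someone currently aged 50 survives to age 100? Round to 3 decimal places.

Survival from 50 to 100 is the product of surviving each interval: 0.93906 × 0.64583 × 0.67258 × 0.35095 × 0.07729.
= 0.011064.

0.011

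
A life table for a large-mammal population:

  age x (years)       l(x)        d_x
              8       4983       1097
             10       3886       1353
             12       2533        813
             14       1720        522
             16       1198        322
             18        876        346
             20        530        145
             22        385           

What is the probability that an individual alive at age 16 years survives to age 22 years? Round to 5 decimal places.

0.32137

The conditional survival probability is l(22)/l(16) = 385/1198 = 0.321369.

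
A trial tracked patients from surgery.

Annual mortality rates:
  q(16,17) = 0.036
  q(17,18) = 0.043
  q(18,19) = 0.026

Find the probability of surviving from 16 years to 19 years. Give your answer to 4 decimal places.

0.8986

The overall survival probability is (1 − 0.036) × (1 − 0.043) × (1 − 0.026).
= 0.964 × 0.957 × 0.974 = 0.898562.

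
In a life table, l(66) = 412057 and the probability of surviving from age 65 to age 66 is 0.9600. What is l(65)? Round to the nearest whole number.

l(65) = l(66) / p = 412057 / 0.9600 = 429226.

429226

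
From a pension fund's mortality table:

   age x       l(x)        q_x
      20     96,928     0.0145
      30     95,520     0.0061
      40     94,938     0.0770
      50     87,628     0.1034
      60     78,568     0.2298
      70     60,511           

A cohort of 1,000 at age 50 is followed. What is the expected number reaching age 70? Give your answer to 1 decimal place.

The relevant probability is 60,511/87,628 = 0.690544.
Expected number = 1,000 × 0.690544 = 690.5.

690.5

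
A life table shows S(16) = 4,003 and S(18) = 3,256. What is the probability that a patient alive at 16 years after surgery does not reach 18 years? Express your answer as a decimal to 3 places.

0.187

P(die before 18 | alive at 16) = 1 − S(18)/S(16) = 1 − 3,256/4,003 = (747)/4,003 = 0.186610.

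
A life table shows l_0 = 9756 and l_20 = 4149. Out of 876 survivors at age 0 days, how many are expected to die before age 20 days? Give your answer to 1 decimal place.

The relevant probability is 1 − 4149/9756 = 0.574723.
Expected number = 876 × 0.574723 = 503.5.

503.5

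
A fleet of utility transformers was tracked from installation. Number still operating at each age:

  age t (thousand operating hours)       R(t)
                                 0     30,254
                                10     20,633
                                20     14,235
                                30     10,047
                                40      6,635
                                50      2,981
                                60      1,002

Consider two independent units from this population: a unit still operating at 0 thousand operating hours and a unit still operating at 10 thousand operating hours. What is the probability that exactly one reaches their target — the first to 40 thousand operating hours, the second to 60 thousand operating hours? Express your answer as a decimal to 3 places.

0.247

p₁ = R(40)/R(0) = 6,635/30,254 = 0.219310; p₂ = R(60)/R(10) = 1,002/20,633 = 0.048563.
P(exactly one) = p₁(1−p₂) + (1−p₁)p₂ = 0.208660 + 0.037913 = 0.246572.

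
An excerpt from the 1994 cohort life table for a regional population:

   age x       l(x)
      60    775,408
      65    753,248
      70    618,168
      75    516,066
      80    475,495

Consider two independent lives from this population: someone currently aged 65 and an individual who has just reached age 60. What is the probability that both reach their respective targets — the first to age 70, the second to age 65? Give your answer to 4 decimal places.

0.7972

p₁ = l(70)/l(65) = 618,168/753,248 = 0.820670; p₂ = l(65)/l(60) = 753,248/775,408 = 0.971421.
P(both) = p₁ × p₂ = 0.820670 × 0.971421 = 0.797216.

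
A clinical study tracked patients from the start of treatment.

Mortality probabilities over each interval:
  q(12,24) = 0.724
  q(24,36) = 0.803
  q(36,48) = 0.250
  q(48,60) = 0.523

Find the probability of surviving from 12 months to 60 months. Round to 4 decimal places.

P(survive 12→60) = (1 − 0.724) × (1 − 0.803) × (1 − 0.250) × (1 − 0.523).
= 0.276 × 0.197 × 0.750 × 0.477 = 0.019452.

0.0195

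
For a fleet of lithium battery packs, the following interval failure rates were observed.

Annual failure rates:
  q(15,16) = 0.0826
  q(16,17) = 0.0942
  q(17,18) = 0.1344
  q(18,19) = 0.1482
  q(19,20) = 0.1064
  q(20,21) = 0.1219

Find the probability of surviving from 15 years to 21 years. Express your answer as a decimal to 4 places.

0.4808

P(survive 15→21) = (1 − 0.0826) × (1 − 0.0942) × (1 − 0.1344) × (1 − 0.1482) × (1 − 0.1064) × (1 − 0.1219).
= 0.9174 × 0.9058 × 0.8656 × 0.8518 × 0.8936 × 0.8781 = 0.480765.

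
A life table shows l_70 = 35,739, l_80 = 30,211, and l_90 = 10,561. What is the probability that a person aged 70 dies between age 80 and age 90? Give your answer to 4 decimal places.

We want 10|10q70 = (l_80 − l_90)/l_70.
This is the probability of reaching 80 but not 90, conditional on being alive at 70: (l_80 − l_90) / l_70.
= (30,211 − 10,561) / 35,739 = 19,650 / 35,739 = 0.549820.

0.5498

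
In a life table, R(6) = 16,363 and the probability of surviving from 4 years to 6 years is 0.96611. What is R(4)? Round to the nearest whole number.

16937

R(4) = R(6) / p = 16,363 / 0.96611 = 16937.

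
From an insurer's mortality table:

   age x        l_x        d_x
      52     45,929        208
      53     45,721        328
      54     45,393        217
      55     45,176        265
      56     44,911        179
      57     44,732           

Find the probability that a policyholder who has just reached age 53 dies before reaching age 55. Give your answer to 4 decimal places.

0.0119

P(die before 55 | alive at 53) = 1 − l_55/l_53 = 1 − 45,176/45,721 = (545)/45,721 = 0.011920.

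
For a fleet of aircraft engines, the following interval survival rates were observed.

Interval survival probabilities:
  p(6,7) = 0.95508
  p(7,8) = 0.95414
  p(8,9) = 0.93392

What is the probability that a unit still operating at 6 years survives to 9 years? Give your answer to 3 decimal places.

Chaining the interval survival probabilities: 0.95508 × 0.95414 × 0.93392.
= 0.851063.

0.851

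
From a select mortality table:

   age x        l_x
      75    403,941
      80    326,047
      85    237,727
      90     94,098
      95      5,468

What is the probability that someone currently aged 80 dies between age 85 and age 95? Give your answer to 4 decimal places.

0.7123

We want 5|10q80 = (l_85 − l_95)/l_80.
This is the probability of reaching 85 but not 95, conditional on being alive at 80: (l_85 − l_95) / l_80.
= (237,727 − 5,468) / 326,047 = 232,259 / 326,047 = 0.712348.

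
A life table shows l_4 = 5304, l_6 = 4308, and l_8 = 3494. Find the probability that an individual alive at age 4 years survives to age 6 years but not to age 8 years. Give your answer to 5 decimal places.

0.15347

This is the probability of reaching 6 but not 8, conditional on being alive at 4: (l_6 − l_8) / l_4.
= (4308 − 3494) / 5304 = 814 / 5304 = 0.153469.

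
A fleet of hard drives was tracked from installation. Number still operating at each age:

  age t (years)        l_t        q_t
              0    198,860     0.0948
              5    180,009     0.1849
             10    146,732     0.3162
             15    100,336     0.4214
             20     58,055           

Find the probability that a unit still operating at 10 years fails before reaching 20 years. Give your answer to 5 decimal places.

P(fail before 20 | operational at 10) = 1 − l_20/l_10 = 1 − 58,055/146,732 = (88,677)/146,732 = 0.604347.

0.60435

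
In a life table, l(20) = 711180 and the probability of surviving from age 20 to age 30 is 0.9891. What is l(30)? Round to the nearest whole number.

703428

l(30) = l(20) × p = 711180 × 0.9891 = 703428.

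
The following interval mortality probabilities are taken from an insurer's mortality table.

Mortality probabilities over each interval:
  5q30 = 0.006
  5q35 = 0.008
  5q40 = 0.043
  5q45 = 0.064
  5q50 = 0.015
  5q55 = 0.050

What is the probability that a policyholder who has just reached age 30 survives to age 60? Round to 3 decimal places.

30p30 = (1 − 0.006) × (1 − 0.008) × (1 − 0.043) × (1 − 0.064) × (1 − 0.015) × (1 − 0.050).
= 0.994 × 0.992 × 0.957 × 0.936 × 0.985 × 0.950 = 0.826505.

0.827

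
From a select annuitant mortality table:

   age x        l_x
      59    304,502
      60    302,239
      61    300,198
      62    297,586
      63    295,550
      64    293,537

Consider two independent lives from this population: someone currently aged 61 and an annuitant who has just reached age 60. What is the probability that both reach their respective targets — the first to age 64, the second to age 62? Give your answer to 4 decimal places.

0.9628

p₁ = l_64/l_61 = 293,537/300,198 = 0.977811; p₂ = l_62/l_60 = 297,586/302,239 = 0.984605.
P(both) = p₁ × p₂ = 0.977811 × 0.984605 = 0.962758.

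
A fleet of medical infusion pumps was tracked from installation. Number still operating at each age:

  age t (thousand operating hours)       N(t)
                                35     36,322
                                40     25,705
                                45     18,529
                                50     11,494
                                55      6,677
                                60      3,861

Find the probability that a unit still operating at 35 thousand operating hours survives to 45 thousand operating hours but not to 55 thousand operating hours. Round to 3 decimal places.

This is the probability of reaching 45 but not 55, conditional on being operational at 35: (N(45) − N(55)) / N(35).
= (18,529 − 6,677) / 36,322 = 11,852 / 36,322 = 0.326304.

0.326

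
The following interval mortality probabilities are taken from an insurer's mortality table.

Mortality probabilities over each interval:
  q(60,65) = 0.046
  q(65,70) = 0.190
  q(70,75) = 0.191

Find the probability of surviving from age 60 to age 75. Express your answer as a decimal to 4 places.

0.6251

Survival from 60 to 75 is the product of surviving each interval: (1 − 0.046) × (1 − 0.190) × (1 − 0.191).
= 0.954 × 0.810 × 0.809 = 0.625147.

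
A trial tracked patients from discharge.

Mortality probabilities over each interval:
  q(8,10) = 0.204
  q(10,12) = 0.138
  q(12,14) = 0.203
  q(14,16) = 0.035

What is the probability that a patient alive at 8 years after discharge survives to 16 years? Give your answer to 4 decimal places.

Survival from 8 to 16 is the product of surviving each interval: (1 − 0.204) × (1 − 0.138) × (1 − 0.203) × (1 − 0.035).
= 0.796 × 0.862 × 0.797 × 0.965 = 0.527723.

0.5277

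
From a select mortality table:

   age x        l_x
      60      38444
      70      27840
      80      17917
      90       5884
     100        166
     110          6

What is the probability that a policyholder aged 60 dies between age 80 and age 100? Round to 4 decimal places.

0.4617

We want 20|20q60 = (l_80 − l_100)/l_60.
This is the probability of reaching 80 but not 100, conditional on being alive at 60: (l_80 − l_100) / l_60.
= (17917 − 166) / 38444 = 17751 / 38444 = 0.461737.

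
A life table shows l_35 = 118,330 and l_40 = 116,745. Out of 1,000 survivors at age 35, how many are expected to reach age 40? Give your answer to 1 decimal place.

The relevant probability is 116,745/118,330 = 0.986605.
Expected number = 1,000 × 0.986605 = 986.6.

986.6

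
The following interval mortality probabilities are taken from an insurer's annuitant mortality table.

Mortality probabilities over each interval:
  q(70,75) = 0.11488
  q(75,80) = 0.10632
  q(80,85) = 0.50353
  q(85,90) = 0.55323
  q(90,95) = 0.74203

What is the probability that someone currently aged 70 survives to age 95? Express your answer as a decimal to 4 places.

0.0453

The overall survival probability is (1 − 0.11488) × (1 − 0.10632) × (1 − 0.50353) × (1 − 0.55323) × (1 − 0.74203).
= 0.88512 × 0.89368 × 0.49647 × 0.44677 × 0.25797 = 0.045262.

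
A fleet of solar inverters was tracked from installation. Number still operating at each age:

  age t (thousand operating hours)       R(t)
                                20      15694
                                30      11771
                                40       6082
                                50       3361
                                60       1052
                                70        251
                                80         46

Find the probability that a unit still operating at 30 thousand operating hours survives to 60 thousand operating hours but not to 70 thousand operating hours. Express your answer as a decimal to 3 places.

0.068

This is the probability of reaching 60 but not 70, conditional on being operational at 30: (R(60) − R(70)) / R(30).
= (1052 − 251) / 11771 = 801 / 11771 = 0.068049.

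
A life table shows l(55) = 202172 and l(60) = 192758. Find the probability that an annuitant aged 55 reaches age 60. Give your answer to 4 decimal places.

The conditional survival probability is l(60)/l(55) = 192758/202172 = 0.953436.

0.9534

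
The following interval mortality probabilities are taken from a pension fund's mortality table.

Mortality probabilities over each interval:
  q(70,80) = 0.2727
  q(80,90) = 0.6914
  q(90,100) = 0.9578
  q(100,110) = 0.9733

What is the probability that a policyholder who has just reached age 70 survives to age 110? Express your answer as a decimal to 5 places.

0.00025

Survival from 70 to 110 is the product of surviving each interval: (1 − 0.2727) × (1 − 0.6914) × (1 − 0.9578) × (1 − 0.9733).
= 0.7273 × 0.3086 × 0.0422 × 0.0267 = 0.000253.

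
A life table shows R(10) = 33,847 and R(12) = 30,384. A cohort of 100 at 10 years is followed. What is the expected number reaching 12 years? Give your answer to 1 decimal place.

The relevant probability is 30,384/33,847 = 0.897687.
Expected number = 100 × 0.897687 = 89.8.

89.8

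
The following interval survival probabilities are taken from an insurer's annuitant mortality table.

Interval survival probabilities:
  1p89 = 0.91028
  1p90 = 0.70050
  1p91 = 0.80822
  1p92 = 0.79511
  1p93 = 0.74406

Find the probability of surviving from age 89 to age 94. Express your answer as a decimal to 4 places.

0.3049

Survival from 89 to 94 is the product of surviving each interval: 0.91028 × 0.70050 × 0.80822 × 0.79511 × 0.74406.
= 0.304893.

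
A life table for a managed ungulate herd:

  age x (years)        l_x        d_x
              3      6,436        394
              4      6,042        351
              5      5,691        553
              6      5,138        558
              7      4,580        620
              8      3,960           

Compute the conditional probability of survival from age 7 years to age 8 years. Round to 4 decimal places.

The conditional survival probability is l_8/l_7 = 3,960/4,580 = 0.864629.

0.8646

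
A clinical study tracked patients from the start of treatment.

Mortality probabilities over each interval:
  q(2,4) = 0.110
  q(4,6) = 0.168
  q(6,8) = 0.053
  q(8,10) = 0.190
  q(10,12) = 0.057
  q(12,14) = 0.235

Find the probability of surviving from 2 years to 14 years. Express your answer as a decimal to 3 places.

P(survive 2→14) = (1 − 0.110) × (1 − 0.168) × (1 − 0.053) × (1 − 0.190) × (1 − 0.057) × (1 − 0.235).
= 0.890 × 0.832 × 0.947 × 0.810 × 0.943 × 0.765 = 0.409752.

0.410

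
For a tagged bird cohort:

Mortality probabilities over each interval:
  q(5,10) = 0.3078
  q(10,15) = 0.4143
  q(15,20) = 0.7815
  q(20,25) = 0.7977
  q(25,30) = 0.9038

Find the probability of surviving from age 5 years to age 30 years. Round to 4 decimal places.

Chaining the interval survival probabilities: (1 − 0.3078) × (1 − 0.4143) × (1 − 0.7815) × (1 − 0.7977) × (1 − 0.9038).
= 0.6922 × 0.5857 × 0.2185 × 0.2023 × 0.0962 = 0.001724.

0.0017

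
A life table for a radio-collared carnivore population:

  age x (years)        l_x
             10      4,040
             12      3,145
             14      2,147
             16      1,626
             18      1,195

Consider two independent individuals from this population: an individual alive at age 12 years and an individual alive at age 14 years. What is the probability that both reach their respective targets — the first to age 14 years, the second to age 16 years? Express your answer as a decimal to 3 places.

0.517

p₁ = l_14/l_12 = 2,147/3,145 = 0.682671; p₂ = l_16/l_14 = 1,626/2,147 = 0.757336.
P(both) = p₁ × p₂ = 0.682671 × 0.757336 = 0.517011.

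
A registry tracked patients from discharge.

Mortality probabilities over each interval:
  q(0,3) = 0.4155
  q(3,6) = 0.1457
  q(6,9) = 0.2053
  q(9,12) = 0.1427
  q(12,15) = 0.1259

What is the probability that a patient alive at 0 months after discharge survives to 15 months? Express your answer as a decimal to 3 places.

Chaining the interval survival probabilities: (1 − 0.4155) × (1 − 0.1457) × (1 − 0.2053) × (1 − 0.1427) × (1 − 0.1259).
= 0.5845 × 0.8543 × 0.7947 × 0.8573 × 0.8741 = 0.297367.

0.297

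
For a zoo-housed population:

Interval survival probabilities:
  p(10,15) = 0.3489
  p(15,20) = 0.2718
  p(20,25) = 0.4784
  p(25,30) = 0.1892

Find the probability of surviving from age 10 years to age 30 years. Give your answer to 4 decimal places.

The overall survival probability is 0.3489 × 0.2718 × 0.4784 × 0.1892.
= 0.008583.

0.0086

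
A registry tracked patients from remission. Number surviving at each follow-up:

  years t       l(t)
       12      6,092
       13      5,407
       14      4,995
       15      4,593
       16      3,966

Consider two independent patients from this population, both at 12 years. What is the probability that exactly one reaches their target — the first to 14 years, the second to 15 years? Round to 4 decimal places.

0.3375

p₁ = l(14)/l(12) = 4,995/6,092 = 0.819928; p₂ = l(15)/l(12) = 4,593/6,092 = 0.753940.
P(exactly one) = p₁(1−p₂) + (1−p₁)p₂ = 0.201751 + 0.135763 = 0.337515.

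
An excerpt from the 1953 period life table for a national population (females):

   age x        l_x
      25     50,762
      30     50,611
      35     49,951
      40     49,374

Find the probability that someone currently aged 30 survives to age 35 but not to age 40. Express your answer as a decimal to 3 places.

0.011

We want 5|5q30 = (l_35 − l_40)/l_30.
This is the probability of reaching 35 but not 40, conditional on being alive at 30: (l_35 − l_40) / l_30.
= (49,951 − 49,374) / 50,611 = 577 / 50,611 = 0.011401.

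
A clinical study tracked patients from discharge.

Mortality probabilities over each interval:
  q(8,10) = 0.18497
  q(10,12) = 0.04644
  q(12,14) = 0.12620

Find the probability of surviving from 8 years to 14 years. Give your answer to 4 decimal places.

The overall survival probability is (1 − 0.18497) × (1 − 0.04644) × (1 − 0.12620).
= 0.81503 × 0.95356 × 0.87380 = 0.679100.

0.6791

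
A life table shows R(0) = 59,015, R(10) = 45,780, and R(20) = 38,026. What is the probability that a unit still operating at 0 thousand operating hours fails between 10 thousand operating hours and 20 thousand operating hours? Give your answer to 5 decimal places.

0.13139

This is the probability of reaching 10 but not 20, conditional on being operational at 0: (R(10) − R(20)) / R(0).
= (45,780 − 38,026) / 59,015 = 7,754 / 59,015 = 0.131390.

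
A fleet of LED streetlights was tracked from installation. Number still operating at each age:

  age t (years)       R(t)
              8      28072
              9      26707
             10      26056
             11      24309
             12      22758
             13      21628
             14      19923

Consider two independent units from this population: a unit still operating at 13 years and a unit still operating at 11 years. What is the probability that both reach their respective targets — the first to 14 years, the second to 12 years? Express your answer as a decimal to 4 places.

0.8624

p₁ = R(14)/R(13) = 19923/21628 = 0.921167; p₂ = R(12)/R(11) = 22758/24309 = 0.936196.
P(both) = p₁ × p₂ = 0.921167 × 0.936196 = 0.862393.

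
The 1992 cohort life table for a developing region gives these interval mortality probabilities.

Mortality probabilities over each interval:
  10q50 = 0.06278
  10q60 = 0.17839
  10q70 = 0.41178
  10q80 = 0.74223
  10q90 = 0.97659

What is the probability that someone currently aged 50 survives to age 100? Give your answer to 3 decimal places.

Chaining the interval survival probabilities: (1 − 0.06278) × (1 − 0.17839) × (1 − 0.41178) × (1 − 0.74223) × (1 − 0.97659).
= 0.93722 × 0.82161 × 0.58822 × 0.25777 × 0.02341 = 0.002733.

0.003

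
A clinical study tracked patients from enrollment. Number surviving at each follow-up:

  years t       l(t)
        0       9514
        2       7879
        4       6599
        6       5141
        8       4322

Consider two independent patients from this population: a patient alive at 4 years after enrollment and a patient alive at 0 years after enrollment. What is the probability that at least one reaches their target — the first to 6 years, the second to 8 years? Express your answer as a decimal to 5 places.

p₁ = l(6)/l(4) = 5141/6599 = 0.779057; p₂ = l(8)/l(0) = 4322/9514 = 0.454278.
P(at least one) = 1 − (1−p₁)(1−p₂) = 1 − 0.220943 × 0.545722 = 0.879427.

0.87943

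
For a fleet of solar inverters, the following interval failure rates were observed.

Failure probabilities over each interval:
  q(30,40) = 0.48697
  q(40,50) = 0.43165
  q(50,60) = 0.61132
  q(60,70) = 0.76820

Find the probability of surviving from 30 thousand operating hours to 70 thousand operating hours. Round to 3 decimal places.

P(survive 30→70) = (1 − 0.48697) × (1 − 0.43165) × (1 − 0.61132) × (1 − 0.76820).
= 0.51303 × 0.56835 × 0.38868 × 0.23180 = 0.026270.

0.026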